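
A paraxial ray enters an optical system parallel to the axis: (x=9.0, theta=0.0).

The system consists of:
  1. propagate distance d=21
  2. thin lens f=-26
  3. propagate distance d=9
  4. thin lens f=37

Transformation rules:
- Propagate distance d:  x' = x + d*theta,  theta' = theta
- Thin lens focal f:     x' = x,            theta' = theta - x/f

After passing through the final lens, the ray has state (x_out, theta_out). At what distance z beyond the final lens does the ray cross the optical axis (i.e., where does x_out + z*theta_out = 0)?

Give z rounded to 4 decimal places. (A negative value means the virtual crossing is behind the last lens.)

Answer: -647.5000

Derivation:
Initial: x=9.0000 theta=0.0000
After 1 (propagate distance d=21): x=9.0000 theta=0.0000
After 2 (thin lens f=-26): x=9.0000 theta=9/26 (≈0.3462)
After 3 (propagate distance d=9): x=315/26 (≈12.1154) theta=9/26 (≈0.3462)
After 4 (thin lens f=37): x=315/26 (≈12.1154) theta=9/481 (≈0.0187)
z_focus = -x_out/theta_out = -(315/26)/(9/481) = -647.5000
Rounded to 4 decimal places: z = -647.5000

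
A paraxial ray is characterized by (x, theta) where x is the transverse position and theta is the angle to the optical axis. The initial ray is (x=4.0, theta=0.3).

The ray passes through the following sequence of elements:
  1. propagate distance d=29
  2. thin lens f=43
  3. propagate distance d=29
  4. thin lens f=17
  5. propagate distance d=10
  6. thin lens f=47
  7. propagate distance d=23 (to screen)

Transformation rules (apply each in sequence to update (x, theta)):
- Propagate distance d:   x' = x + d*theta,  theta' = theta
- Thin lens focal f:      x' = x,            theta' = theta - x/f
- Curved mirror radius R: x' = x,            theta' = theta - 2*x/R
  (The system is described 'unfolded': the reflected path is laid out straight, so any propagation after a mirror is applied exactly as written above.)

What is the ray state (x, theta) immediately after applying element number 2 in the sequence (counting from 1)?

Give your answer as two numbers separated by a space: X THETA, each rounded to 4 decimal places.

Initial: x=4.0000 theta=0.3000
After 1 (propagate distance d=29): x=12.7000 theta=0.3000
After 2 (thin lens f=43): x=12.7000 theta=1/215 (≈0.0047)
Rounded to 4 decimal places: x = 12.7000, theta = 0.0047

Answer: 12.7000 0.0047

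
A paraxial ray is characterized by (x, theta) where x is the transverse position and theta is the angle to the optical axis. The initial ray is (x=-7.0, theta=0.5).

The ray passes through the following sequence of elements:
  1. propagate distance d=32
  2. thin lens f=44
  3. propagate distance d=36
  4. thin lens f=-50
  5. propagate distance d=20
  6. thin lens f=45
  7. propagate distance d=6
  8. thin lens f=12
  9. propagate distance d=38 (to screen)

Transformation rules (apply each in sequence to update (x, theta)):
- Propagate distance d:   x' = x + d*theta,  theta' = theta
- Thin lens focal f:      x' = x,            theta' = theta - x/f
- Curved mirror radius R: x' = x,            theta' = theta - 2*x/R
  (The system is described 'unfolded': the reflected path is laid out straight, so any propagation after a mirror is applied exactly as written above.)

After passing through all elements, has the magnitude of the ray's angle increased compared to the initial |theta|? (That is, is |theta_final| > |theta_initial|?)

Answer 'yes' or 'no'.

Answer: yes

Derivation:
Initial: x=-7.0000 theta=0.5000
After 1 (propagate distance d=32): x=9.0000 theta=0.5000
After 2 (thin lens f=44): x=9.0000 theta=13/44 (≈0.2955)
After 3 (propagate distance d=36): x=216/11 (≈19.6364) theta=13/44 (≈0.2955)
After 4 (thin lens f=-50): x=216/11 (≈19.6364) theta=757/1100 (≈0.6882)
After 5 (propagate distance d=20): x=33.4000 theta=757/1100 (≈0.6882)
After 6 (thin lens f=45): x=33.4000 theta=-107/1980 (≈-0.0540)
After 7 (propagate distance d=6): x=2183/66 (≈33.0758) theta=-107/1980 (≈-0.0540)
After 8 (thin lens f=12): x=2183/66 (≈33.0758) theta=-11129/3960 (≈-2.8104)
After 9 (propagate distance d=38 (to screen)): x=-145961/1980 (≈-73.7177) theta=-11129/3960 (≈-2.8104)
|theta_initial|=0.5000 |theta_final|=11129/3960 (≈2.8104) -> increased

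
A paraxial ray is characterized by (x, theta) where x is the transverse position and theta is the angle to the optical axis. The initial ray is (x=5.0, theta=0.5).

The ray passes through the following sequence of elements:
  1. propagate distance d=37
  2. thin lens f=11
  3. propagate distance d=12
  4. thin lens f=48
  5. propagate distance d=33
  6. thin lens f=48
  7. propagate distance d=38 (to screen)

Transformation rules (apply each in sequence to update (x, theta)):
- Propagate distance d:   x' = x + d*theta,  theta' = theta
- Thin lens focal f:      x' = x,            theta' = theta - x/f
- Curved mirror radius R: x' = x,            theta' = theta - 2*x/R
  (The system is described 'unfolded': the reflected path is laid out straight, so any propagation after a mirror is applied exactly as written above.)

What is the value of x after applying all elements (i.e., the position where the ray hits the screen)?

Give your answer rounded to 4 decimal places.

Initial: x=5.0000 theta=0.5000
After 1 (propagate distance d=37): x=23.5000 theta=0.5000
After 2 (thin lens f=11): x=23.5000 theta=-18/11 (≈-1.6364)
After 3 (propagate distance d=12): x=85/22 (≈3.8636) theta=-18/11 (≈-1.6364)
After 4 (thin lens f=48): x=85/22 (≈3.8636) theta=-1813/1056 (≈-1.7169)
After 5 (propagate distance d=33): x=-18583/352 (≈-52.7926) theta=-1813/1056 (≈-1.7169)
After 6 (thin lens f=48): x=-18583/352 (≈-52.7926) theta=-3475/5632 (≈-0.6170)
After 7 (propagate distance d=38 (to screen)): x=-214689/2816 (≈-76.2390) theta=-3475/5632 (≈-0.6170)
Rounded to 4 decimal places: x = -76.2390

Answer: -76.2390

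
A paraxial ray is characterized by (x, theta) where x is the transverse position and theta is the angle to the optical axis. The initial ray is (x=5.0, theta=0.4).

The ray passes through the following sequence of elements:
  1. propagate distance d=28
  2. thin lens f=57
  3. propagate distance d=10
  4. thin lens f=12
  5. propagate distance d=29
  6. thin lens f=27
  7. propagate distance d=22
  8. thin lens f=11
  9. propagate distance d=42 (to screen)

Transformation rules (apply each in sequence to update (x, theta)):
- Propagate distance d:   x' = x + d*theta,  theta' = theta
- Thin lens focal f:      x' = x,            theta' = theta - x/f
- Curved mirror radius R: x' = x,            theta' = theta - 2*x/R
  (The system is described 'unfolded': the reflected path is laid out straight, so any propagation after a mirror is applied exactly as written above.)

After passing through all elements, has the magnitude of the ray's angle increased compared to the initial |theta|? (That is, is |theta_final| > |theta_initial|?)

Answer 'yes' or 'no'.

Answer: yes

Derivation:
Initial: x=5.0000 theta=0.4000
After 1 (propagate distance d=28): x=16.2000 theta=0.4000
After 2 (thin lens f=57): x=16.2000 theta=11/95 (≈0.1158)
After 3 (propagate distance d=10): x=1649/95 (≈17.3579) theta=11/95 (≈0.1158)
After 4 (thin lens f=12): x=1649/95 (≈17.3579) theta=-1517/1140 (≈-1.3307)
After 5 (propagate distance d=29): x=-4841/228 (≈-21.2325) theta=-1517/1140 (≈-1.3307)
After 6 (thin lens f=27): x=-4841/228 (≈-21.2325) theta=-8377/15390 (≈-0.5443)
After 7 (propagate distance d=22): x=-1022123/30780 (≈-33.2074) theta=-8377/15390 (≈-0.5443)
After 8 (thin lens f=11): x=-1022123/30780 (≈-33.2074) theta=837829/338580 (≈2.4745)
After 9 (propagate distance d=42 (to screen)): x=4789093/67716 (≈70.7232) theta=837829/338580 (≈2.4745)
|theta_initial|=0.4000 |theta_final|=837829/338580 (≈2.4745) -> increased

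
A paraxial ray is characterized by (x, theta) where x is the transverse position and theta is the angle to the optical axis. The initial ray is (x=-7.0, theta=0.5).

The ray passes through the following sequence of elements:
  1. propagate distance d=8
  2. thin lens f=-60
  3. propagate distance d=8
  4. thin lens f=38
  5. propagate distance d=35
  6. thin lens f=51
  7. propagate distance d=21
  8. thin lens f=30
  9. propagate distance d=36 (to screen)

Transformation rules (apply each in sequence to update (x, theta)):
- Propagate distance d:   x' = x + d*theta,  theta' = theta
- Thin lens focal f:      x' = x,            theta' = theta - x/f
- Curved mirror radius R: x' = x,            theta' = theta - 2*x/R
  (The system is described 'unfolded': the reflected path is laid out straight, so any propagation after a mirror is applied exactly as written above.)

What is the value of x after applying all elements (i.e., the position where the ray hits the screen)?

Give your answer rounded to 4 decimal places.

Initial: x=-7.0000 theta=0.5000
After 1 (propagate distance d=8): x=-3.0000 theta=0.5000
After 2 (thin lens f=-60): x=-3.0000 theta=0.4500
After 3 (propagate distance d=8): x=0.6000 theta=0.4500
After 4 (thin lens f=38): x=0.6000 theta=33/76 (≈0.4342)
After 5 (propagate distance d=35): x=6003/380 (≈15.7974) theta=33/76 (≈0.4342)
After 6 (thin lens f=51): x=6003/380 (≈15.7974) theta=201/1615 (≈0.1245)
After 7 (propagate distance d=21): x=23787/1292 (≈18.4110) theta=201/1615 (≈0.1245)
After 8 (thin lens f=30): x=23787/1292 (≈18.4110) theta=-6321/12920 (≈-0.4892)
After 9 (propagate distance d=36 (to screen)): x=5157/6460 (≈0.7983) theta=-6321/12920 (≈-0.4892)
Rounded to 4 decimal places: x = 0.7983

Answer: 0.7983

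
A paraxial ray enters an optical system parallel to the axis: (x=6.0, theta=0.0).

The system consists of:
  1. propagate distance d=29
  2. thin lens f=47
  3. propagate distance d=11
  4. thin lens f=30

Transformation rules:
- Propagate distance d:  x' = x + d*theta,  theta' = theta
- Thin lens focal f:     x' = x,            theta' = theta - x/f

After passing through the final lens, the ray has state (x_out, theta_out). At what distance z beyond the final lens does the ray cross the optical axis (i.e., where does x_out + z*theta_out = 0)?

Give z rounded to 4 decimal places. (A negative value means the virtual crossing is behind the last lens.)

Answer: 16.3636

Derivation:
Initial: x=6.0000 theta=0.0000
After 1 (propagate distance d=29): x=6.0000 theta=0.0000
After 2 (thin lens f=47): x=6.0000 theta=-6/47 (≈-0.1277)
After 3 (propagate distance d=11): x=216/47 (≈4.5957) theta=-6/47 (≈-0.1277)
After 4 (thin lens f=30): x=216/47 (≈4.5957) theta=-66/235 (≈-0.2809)
z_focus = -x_out/theta_out = -(216/47)/(-66/235) = 180/11 ≈ 16.3636
Rounded to 4 decimal places: z = 16.3636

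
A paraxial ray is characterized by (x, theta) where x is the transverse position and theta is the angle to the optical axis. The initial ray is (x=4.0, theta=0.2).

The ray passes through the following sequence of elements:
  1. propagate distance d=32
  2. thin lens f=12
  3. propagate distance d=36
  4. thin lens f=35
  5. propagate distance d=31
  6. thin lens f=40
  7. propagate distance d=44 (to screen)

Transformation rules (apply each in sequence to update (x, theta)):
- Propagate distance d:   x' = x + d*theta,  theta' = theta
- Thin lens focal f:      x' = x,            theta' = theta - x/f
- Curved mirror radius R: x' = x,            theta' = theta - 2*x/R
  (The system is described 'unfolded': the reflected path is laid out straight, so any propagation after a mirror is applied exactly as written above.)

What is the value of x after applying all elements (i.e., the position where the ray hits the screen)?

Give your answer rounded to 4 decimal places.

Answer: -10.0141

Derivation:
Initial: x=4.0000 theta=0.2000
After 1 (propagate distance d=32): x=10.4000 theta=0.2000
After 2 (thin lens f=12): x=10.4000 theta=-2/3 (≈-0.6667)
After 3 (propagate distance d=36): x=-13.6000 theta=-2/3 (≈-0.6667)
After 4 (thin lens f=35): x=-13.6000 theta=-146/525 (≈-0.2781)
After 5 (propagate distance d=31): x=-11666/525 (≈-22.2210) theta=-146/525 (≈-0.2781)
After 6 (thin lens f=40): x=-11666/525 (≈-22.2210) theta=971/3500 (≈0.2774)
After 7 (propagate distance d=44 (to screen)): x=-26287/2625 (≈-10.0141) theta=971/3500 (≈0.2774)
Rounded to 4 decimal places: x = -10.0141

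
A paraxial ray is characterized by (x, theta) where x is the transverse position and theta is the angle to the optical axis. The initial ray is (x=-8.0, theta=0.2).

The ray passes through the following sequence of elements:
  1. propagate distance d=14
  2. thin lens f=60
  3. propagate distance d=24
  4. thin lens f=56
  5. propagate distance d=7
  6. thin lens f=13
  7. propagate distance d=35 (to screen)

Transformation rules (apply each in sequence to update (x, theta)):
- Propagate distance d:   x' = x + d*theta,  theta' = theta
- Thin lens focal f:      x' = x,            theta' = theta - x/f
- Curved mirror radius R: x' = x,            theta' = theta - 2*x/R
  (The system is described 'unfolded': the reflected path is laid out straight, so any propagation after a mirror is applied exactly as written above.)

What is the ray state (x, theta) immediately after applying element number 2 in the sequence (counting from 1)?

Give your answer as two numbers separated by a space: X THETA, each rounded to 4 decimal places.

Initial: x=-8.0000 theta=0.2000
After 1 (propagate distance d=14): x=-5.2000 theta=0.2000
After 2 (thin lens f=60): x=-5.2000 theta=43/150 (≈0.2867)
Rounded to 4 decimal places: x = -5.2000, theta = 0.2867

Answer: -5.2000 0.2867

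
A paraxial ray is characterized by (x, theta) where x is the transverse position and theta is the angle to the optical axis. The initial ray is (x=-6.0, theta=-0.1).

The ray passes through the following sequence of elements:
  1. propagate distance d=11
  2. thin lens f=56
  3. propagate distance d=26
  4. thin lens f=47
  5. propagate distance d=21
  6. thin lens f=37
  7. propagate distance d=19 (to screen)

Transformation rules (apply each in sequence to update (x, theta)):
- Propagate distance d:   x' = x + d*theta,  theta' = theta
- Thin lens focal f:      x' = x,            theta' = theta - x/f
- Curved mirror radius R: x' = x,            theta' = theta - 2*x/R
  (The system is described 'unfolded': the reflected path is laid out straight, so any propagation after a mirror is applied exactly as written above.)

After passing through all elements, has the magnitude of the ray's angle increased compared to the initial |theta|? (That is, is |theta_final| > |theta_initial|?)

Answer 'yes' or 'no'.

Initial: x=-6.0000 theta=-0.1000
After 1 (propagate distance d=11): x=-7.1000 theta=-0.1000
After 2 (thin lens f=56): x=-7.1000 theta=3/112 (≈0.0268)
After 3 (propagate distance d=26): x=-1793/280 (≈-6.4036) theta=3/112 (≈0.0268)
After 4 (thin lens f=47): x=-1793/280 (≈-6.4036) theta=613/3760 (≈0.1630)
After 5 (propagate distance d=21): x=-78431/26320 (≈-2.9799) theta=613/3760 (≈0.1630)
After 6 (thin lens f=37): x=-78431/26320 (≈-2.9799) theta=118599/486920 (≈0.2436)
After 7 (propagate distance d=19 (to screen)): x=6829/4144 (≈1.6479) theta=118599/486920 (≈0.2436)
|theta_initial|=0.1000 |theta_final|=118599/486920 (≈0.2436) -> increased

Answer: yes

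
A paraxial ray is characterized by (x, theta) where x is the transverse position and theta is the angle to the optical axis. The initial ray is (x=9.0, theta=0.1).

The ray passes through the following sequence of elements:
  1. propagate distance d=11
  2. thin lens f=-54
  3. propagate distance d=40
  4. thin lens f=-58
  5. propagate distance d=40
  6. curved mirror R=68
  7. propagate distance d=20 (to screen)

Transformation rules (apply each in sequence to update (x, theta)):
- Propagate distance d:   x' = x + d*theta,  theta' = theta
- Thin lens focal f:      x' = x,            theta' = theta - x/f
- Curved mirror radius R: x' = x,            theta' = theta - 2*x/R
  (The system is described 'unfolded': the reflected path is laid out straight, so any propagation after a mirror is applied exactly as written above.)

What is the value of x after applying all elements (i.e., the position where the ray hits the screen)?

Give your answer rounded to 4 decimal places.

Answer: 32.9254

Derivation:
Initial: x=9.0000 theta=0.1000
After 1 (propagate distance d=11): x=10.1000 theta=0.1000
After 2 (thin lens f=-54): x=10.1000 theta=31/108 (≈0.2870)
After 3 (propagate distance d=40): x=5827/270 (≈21.5815) theta=31/108 (≈0.2870)
After 4 (thin lens f=-58): x=5827/270 (≈21.5815) theta=5161/7830 (≈0.6591)
After 5 (propagate distance d=40): x=125141/2610 (≈47.9467) theta=5161/7830 (≈0.6591)
After 6 (curved mirror R=68): x=125141/2610 (≈47.9467) theta=-199949/266220 (≈-0.7511)
After 7 (propagate distance d=20 (to screen)): x=4382701/133110 (≈32.9254) theta=-199949/266220 (≈-0.7511)
Rounded to 4 decimal places: x = 32.9254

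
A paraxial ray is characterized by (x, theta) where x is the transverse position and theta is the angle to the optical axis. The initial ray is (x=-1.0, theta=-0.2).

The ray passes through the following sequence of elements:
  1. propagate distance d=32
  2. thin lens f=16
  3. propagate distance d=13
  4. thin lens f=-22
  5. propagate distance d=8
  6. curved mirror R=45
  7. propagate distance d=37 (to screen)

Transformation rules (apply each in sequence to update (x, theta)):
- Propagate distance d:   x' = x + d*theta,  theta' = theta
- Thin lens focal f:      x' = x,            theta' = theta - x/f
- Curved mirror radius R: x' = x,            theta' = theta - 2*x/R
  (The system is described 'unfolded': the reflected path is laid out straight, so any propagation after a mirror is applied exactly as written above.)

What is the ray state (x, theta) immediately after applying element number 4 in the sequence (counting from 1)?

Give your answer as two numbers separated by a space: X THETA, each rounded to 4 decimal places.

Initial: x=-1.0000 theta=-0.2000
After 1 (propagate distance d=32): x=-7.4000 theta=-0.2000
After 2 (thin lens f=16): x=-7.4000 theta=0.2625
After 3 (propagate distance d=13): x=-3.9875 theta=0.2625
After 4 (thin lens f=-22): x=-3.9875 theta=13/160 (≈0.0813)
Rounded to 4 decimal places: x = -3.9875, theta = 0.0813

Answer: -3.9875 0.0813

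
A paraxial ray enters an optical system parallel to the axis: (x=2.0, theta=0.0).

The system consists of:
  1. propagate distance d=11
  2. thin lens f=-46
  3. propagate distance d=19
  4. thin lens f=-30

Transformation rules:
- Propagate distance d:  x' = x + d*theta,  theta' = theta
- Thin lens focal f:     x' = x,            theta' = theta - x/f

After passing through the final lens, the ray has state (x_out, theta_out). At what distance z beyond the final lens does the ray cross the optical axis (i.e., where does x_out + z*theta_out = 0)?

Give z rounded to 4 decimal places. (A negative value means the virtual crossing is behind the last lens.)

Initial: x=2.0000 theta=0.0000
After 1 (propagate distance d=11): x=2.0000 theta=0.0000
After 2 (thin lens f=-46): x=2.0000 theta=1/23 (≈0.0435)
After 3 (propagate distance d=19): x=65/23 (≈2.8261) theta=1/23 (≈0.0435)
After 4 (thin lens f=-30): x=65/23 (≈2.8261) theta=19/138 (≈0.1377)
z_focus = -x_out/theta_out = -(65/23)/(19/138) = -390/19 ≈ -20.5263
Rounded to 4 decimal places: z = -20.5263

Answer: -20.5263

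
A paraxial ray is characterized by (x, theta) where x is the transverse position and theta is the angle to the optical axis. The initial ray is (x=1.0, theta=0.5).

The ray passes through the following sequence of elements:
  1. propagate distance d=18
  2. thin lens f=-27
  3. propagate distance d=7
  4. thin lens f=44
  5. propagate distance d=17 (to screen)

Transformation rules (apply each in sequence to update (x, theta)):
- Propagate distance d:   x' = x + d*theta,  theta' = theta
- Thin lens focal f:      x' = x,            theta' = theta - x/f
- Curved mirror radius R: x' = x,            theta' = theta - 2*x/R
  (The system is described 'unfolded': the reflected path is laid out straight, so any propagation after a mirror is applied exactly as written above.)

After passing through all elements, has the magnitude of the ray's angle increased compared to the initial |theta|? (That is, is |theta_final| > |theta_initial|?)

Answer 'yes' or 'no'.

Initial: x=1.0000 theta=0.5000
After 1 (propagate distance d=18): x=10.0000 theta=0.5000
After 2 (thin lens f=-27): x=10.0000 theta=47/54 (≈0.8704)
After 3 (propagate distance d=7): x=869/54 (≈16.0926) theta=47/54 (≈0.8704)
After 4 (thin lens f=44): x=869/54 (≈16.0926) theta=109/216 (≈0.5046)
After 5 (propagate distance d=17 (to screen)): x=5329/216 (≈24.6713) theta=109/216 (≈0.5046)
|theta_initial|=0.5000 |theta_final|=109/216 (≈0.5046) -> increased

Answer: yes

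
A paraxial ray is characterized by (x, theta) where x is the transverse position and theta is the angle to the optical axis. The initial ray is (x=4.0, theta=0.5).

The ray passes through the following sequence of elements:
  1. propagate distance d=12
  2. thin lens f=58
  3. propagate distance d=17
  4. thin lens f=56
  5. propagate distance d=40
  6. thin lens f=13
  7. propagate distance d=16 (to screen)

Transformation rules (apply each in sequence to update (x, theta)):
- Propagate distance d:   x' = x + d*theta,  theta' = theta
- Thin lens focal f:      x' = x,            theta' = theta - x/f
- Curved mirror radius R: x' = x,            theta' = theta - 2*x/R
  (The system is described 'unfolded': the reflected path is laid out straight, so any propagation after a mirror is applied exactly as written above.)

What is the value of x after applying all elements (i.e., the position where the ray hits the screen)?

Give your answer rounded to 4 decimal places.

Answer: -3.2573

Derivation:
Initial: x=4.0000 theta=0.5000
After 1 (propagate distance d=12): x=10.0000 theta=0.5000
After 2 (thin lens f=58): x=10.0000 theta=19/58 (≈0.3276)
After 3 (propagate distance d=17): x=903/58 (≈15.5690) theta=19/58 (≈0.3276)
After 4 (thin lens f=56): x=903/58 (≈15.5690) theta=23/464 (≈0.0496)
After 5 (propagate distance d=40): x=509/29 (≈17.5517) theta=23/464 (≈0.0496)
After 6 (thin lens f=13): x=509/29 (≈17.5517) theta=-7845/6032 (≈-1.3006)
After 7 (propagate distance d=16 (to screen)): x=-1228/377 (≈-3.2573) theta=-7845/6032 (≈-1.3006)
Rounded to 4 decimal places: x = -3.2573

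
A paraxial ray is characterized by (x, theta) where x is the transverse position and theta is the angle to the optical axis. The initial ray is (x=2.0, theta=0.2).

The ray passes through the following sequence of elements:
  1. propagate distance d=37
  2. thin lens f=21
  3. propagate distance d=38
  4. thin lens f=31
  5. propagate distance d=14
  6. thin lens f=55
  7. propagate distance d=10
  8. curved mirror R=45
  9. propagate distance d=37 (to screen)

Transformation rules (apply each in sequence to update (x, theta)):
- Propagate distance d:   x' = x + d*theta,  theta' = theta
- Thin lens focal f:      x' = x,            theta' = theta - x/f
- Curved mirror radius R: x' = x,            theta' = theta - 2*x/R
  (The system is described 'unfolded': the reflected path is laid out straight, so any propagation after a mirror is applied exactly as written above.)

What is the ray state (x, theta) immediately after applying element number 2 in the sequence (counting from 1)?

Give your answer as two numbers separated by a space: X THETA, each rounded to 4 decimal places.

Answer: 9.4000 -0.2476

Derivation:
Initial: x=2.0000 theta=0.2000
After 1 (propagate distance d=37): x=9.4000 theta=0.2000
After 2 (thin lens f=21): x=9.4000 theta=-26/105 (≈-0.2476)
Rounded to 4 decimal places: x = 9.4000, theta = -0.2476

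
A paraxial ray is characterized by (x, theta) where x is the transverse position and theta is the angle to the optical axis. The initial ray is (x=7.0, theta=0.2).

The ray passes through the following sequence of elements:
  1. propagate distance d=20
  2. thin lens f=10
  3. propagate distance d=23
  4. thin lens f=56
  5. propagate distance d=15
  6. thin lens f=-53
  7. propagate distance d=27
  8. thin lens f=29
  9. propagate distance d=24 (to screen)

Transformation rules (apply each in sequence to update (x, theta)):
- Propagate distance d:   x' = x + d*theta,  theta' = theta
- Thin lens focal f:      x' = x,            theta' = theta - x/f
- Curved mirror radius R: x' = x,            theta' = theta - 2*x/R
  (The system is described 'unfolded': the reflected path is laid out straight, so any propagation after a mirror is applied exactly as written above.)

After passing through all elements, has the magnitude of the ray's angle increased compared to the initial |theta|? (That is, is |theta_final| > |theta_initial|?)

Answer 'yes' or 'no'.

Answer: yes

Derivation:
Initial: x=7.0000 theta=0.2000
After 1 (propagate distance d=20): x=11.0000 theta=0.2000
After 2 (thin lens f=10): x=11.0000 theta=-0.9000
After 3 (propagate distance d=23): x=-9.7000 theta=-0.9000
After 4 (thin lens f=56): x=-9.7000 theta=-407/560 (≈-0.7268)
After 5 (propagate distance d=15): x=-11537/560 (≈-20.6018) theta=-407/560 (≈-0.7268)
After 6 (thin lens f=-53): x=-11537/560 (≈-20.6018) theta=-8277/7420 (≈-1.1155)
After 7 (propagate distance d=27): x=-1505377/29680 (≈-50.7202) theta=-8277/7420 (≈-1.1155)
After 8 (thin lens f=29): x=-1505377/29680 (≈-50.7202) theta=109049/172144 (≈0.6335)
After 9 (propagate distance d=24 (to screen)): x=-30570053/860720 (≈-35.5168) theta=109049/172144 (≈0.6335)
|theta_initial|=0.2000 |theta_final|=109049/172144 (≈0.6335) -> increased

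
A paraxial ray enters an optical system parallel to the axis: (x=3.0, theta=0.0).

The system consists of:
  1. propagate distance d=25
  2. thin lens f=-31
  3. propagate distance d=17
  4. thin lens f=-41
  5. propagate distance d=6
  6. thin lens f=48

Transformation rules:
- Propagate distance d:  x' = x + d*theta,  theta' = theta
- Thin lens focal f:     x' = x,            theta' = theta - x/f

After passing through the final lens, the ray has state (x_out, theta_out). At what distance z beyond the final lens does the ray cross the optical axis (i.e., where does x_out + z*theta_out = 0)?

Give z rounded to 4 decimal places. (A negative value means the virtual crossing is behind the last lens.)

Initial: x=3.0000 theta=0.0000
After 1 (propagate distance d=25): x=3.0000 theta=0.0000
After 2 (thin lens f=-31): x=3.0000 theta=3/31 (≈0.0968)
After 3 (propagate distance d=17): x=144/31 (≈4.6452) theta=3/31 (≈0.0968)
After 4 (thin lens f=-41): x=144/31 (≈4.6452) theta=267/1271 (≈0.2101)
After 5 (propagate distance d=6): x=7506/1271 (≈5.9056) theta=267/1271 (≈0.2101)
After 6 (thin lens f=48): x=7506/1271 (≈5.9056) theta=885/10168 (≈0.0870)
z_focus = -x_out/theta_out = -(7506/1271)/(885/10168) = -20016/295 ≈ -67.8508
Rounded to 4 decimal places: z = -67.8508

Answer: -67.8508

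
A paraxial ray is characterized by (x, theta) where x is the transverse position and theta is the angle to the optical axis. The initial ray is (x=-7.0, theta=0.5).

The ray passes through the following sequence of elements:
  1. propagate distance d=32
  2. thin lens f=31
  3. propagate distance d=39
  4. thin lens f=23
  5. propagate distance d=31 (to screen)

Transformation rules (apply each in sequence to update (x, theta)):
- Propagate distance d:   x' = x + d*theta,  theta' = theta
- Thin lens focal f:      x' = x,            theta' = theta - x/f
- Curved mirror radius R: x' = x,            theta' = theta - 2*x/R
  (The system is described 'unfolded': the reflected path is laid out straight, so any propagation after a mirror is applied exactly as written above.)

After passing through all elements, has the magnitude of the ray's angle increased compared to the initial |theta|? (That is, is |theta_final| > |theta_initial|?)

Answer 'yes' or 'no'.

Answer: yes

Derivation:
Initial: x=-7.0000 theta=0.5000
After 1 (propagate distance d=32): x=9.0000 theta=0.5000
After 2 (thin lens f=31): x=9.0000 theta=13/62 (≈0.2097)
After 3 (propagate distance d=39): x=1065/62 (≈17.1774) theta=13/62 (≈0.2097)
After 4 (thin lens f=23): x=1065/62 (≈17.1774) theta=-383/713 (≈-0.5372)
After 5 (propagate distance d=31 (to screen)): x=749/1426 (≈0.5252) theta=-383/713 (≈-0.5372)
|theta_initial|=0.5000 |theta_final|=383/713 (≈0.5372) -> increased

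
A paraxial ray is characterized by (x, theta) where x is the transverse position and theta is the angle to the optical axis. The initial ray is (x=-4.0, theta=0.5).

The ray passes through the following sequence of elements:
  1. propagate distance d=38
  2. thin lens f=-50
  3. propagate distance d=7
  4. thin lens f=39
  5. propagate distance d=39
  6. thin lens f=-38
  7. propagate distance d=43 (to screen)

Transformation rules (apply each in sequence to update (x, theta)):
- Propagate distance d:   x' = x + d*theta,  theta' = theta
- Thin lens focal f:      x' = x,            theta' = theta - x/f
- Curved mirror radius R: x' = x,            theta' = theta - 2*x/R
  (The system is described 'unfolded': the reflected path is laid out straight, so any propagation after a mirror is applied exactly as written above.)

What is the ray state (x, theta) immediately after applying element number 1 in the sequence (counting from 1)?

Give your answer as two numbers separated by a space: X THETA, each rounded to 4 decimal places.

Initial: x=-4.0000 theta=0.5000
After 1 (propagate distance d=38): x=15.0000 theta=0.5000
Rounded to 4 decimal places: x = 15.0000, theta = 0.5000

Answer: 15.0000 0.5000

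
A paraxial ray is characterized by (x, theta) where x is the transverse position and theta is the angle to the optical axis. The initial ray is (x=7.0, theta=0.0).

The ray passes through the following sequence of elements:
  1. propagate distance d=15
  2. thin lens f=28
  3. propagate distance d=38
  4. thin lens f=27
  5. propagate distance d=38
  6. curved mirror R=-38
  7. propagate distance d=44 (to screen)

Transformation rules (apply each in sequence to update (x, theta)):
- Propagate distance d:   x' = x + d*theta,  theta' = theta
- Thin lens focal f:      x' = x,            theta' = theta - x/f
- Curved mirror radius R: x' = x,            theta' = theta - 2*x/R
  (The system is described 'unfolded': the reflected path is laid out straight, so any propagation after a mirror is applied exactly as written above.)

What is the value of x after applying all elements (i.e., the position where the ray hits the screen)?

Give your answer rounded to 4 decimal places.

Initial: x=7.0000 theta=0.0000
After 1 (propagate distance d=15): x=7.0000 theta=0.0000
After 2 (thin lens f=28): x=7.0000 theta=-0.2500
After 3 (propagate distance d=38): x=-2.5000 theta=-0.2500
After 4 (thin lens f=27): x=-2.5000 theta=-17/108 (≈-0.1574)
After 5 (propagate distance d=38): x=-229/27 (≈-8.4815) theta=-17/108 (≈-0.1574)
After 6 (curved mirror R=-38): x=-229/27 (≈-8.4815) theta=-413/684 (≈-0.6038)
After 7 (propagate distance d=44 (to screen)): x=-17980/513 (≈-35.0487) theta=-413/684 (≈-0.6038)
Rounded to 4 decimal places: x = -35.0487

Answer: -35.0487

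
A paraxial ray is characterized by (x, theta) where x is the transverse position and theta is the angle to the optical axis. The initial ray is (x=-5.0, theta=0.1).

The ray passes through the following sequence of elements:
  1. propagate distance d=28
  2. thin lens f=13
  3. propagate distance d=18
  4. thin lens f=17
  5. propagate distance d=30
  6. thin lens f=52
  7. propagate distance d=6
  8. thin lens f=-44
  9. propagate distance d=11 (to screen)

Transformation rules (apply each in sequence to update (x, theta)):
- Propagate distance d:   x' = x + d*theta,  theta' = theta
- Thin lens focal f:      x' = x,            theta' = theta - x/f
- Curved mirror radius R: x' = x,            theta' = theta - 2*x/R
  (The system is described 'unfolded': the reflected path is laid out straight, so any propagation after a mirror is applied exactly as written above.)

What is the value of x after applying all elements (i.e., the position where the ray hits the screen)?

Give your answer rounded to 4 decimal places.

Answer: 7.5143

Derivation:
Initial: x=-5.0000 theta=0.1000
After 1 (propagate distance d=28): x=-2.2000 theta=0.1000
After 2 (thin lens f=13): x=-2.2000 theta=7/26 (≈0.2692)
After 3 (propagate distance d=18): x=172/65 (≈2.6462) theta=7/26 (≈0.2692)
After 4 (thin lens f=17): x=172/65 (≈2.6462) theta=251/2210 (≈0.1136)
After 5 (propagate distance d=30): x=6689/1105 (≈6.0534) theta=251/2210 (≈0.1136)
After 6 (thin lens f=52): x=6689/1105 (≈6.0534) theta=-163/57460 (≈-0.0028)
After 7 (propagate distance d=6): x=34685/5746 (≈6.0364) theta=-163/57460 (≈-0.0028)
After 8 (thin lens f=-44): x=34685/5746 (≈6.0364) theta=169839/1264120 (≈0.1344)
After 9 (propagate distance d=11 (to screen)): x=863539/114920 (≈7.5143) theta=169839/1264120 (≈0.1344)
Rounded to 4 decimal places: x = 7.5143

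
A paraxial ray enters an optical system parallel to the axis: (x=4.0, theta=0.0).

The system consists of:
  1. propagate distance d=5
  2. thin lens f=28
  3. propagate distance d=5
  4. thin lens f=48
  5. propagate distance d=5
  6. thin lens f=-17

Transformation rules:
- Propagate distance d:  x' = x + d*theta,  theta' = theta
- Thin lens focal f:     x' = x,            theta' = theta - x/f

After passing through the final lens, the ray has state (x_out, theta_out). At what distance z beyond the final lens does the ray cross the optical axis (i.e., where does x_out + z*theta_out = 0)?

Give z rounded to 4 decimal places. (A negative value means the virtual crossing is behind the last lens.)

Answer: 27.8013

Derivation:
Initial: x=4.0000 theta=0.0000
After 1 (propagate distance d=5): x=4.0000 theta=0.0000
After 2 (thin lens f=28): x=4.0000 theta=-1/7 (≈-0.1429)
After 3 (propagate distance d=5): x=23/7 (≈3.2857) theta=-1/7 (≈-0.1429)
After 4 (thin lens f=48): x=23/7 (≈3.2857) theta=-71/336 (≈-0.2113)
After 5 (propagate distance d=5): x=107/48 (≈2.2292) theta=-71/336 (≈-0.2113)
After 6 (thin lens f=-17): x=107/48 (≈2.2292) theta=-229/2856 (≈-0.0802)
z_focus = -x_out/theta_out = -(107/48)/(-229/2856) = 12733/458 ≈ 27.8013
Rounded to 4 decimal places: z = 27.8013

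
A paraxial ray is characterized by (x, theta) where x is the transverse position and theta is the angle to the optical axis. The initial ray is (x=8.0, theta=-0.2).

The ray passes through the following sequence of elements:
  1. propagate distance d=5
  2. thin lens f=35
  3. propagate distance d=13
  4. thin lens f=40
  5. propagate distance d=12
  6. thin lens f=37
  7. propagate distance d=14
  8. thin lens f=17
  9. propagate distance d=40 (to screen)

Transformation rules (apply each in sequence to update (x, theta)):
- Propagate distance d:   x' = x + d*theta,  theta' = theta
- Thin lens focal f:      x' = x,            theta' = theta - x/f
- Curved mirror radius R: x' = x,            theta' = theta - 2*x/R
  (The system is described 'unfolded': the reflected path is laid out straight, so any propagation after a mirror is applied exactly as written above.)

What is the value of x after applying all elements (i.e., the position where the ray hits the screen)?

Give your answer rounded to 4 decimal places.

Answer: -2.5669

Derivation:
Initial: x=8.0000 theta=-0.2000
After 1 (propagate distance d=5): x=7.0000 theta=-0.2000
After 2 (thin lens f=35): x=7.0000 theta=-0.4000
After 3 (propagate distance d=13): x=1.8000 theta=-0.4000
After 4 (thin lens f=40): x=1.8000 theta=-0.4450
After 5 (propagate distance d=12): x=-3.5400 theta=-0.4450
After 6 (thin lens f=37): x=-3.5400 theta=-517/1480 (≈-0.3493)
After 7 (propagate distance d=14): x=-31193/3700 (≈-8.4305) theta=-517/1480 (≈-0.3493)
After 8 (thin lens f=17): x=-31193/3700 (≈-8.4305) theta=18441/125800 (≈0.1466)
After 9 (propagate distance d=40 (to screen)): x=-161461/62900 (≈-2.5669) theta=18441/125800 (≈0.1466)
Rounded to 4 decimal places: x = -2.5669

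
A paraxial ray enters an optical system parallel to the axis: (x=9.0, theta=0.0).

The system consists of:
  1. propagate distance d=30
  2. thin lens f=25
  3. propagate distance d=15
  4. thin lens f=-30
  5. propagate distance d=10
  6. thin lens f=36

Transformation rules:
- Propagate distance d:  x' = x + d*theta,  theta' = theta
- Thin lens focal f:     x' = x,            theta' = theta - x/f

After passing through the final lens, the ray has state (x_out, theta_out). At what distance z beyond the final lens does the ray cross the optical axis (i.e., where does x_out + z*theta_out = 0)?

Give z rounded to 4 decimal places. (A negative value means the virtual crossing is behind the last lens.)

Answer: 4.3902

Derivation:
Initial: x=9.0000 theta=0.0000
After 1 (propagate distance d=30): x=9.0000 theta=0.0000
After 2 (thin lens f=25): x=9.0000 theta=-0.3600
After 3 (propagate distance d=15): x=3.6000 theta=-0.3600
After 4 (thin lens f=-30): x=3.6000 theta=-0.2400
After 5 (propagate distance d=10): x=1.2000 theta=-0.2400
After 6 (thin lens f=36): x=1.2000 theta=-41/150 (≈-0.2733)
z_focus = -x_out/theta_out = -(1.2000)/(-41/150) = 180/41 ≈ 4.3902
Rounded to 4 decimal places: z = 4.3902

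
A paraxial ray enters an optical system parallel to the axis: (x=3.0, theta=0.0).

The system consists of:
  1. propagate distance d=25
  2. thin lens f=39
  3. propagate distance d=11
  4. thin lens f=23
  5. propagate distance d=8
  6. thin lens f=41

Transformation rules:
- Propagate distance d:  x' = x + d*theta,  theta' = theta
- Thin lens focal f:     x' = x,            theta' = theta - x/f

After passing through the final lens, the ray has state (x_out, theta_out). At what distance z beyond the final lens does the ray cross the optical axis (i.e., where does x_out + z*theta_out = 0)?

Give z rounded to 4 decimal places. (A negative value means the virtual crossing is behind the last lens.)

Answer: 4.1581

Derivation:
Initial: x=3.0000 theta=0.0000
After 1 (propagate distance d=25): x=3.0000 theta=0.0000
After 2 (thin lens f=39): x=3.0000 theta=-1/13 (≈-0.0769)
After 3 (propagate distance d=11): x=28/13 (≈2.1538) theta=-1/13 (≈-0.0769)
After 4 (thin lens f=23): x=28/13 (≈2.1538) theta=-51/299 (≈-0.1706)
After 5 (propagate distance d=8): x=236/299 (≈0.7893) theta=-51/299 (≈-0.1706)
After 6 (thin lens f=41): x=236/299 (≈0.7893) theta=-179/943 (≈-0.1898)
z_focus = -x_out/theta_out = -(236/299)/(-179/943) = 9676/2327 ≈ 4.1581
Rounded to 4 decimal places: z = 4.1581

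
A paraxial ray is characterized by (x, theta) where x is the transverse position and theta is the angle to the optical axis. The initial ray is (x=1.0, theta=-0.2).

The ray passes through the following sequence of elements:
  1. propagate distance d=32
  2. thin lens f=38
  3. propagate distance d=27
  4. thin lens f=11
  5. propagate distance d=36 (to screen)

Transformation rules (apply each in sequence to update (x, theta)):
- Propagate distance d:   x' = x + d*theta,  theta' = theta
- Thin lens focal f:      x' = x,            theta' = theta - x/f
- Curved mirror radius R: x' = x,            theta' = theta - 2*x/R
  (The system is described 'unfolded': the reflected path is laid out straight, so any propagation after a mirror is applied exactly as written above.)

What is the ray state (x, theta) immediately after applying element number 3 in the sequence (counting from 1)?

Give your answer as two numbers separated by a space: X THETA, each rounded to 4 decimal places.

Answer: -6.9632 -0.0579

Derivation:
Initial: x=1.0000 theta=-0.2000
After 1 (propagate distance d=32): x=-5.4000 theta=-0.2000
After 2 (thin lens f=38): x=-5.4000 theta=-11/190 (≈-0.0579)
After 3 (propagate distance d=27): x=-1323/190 (≈-6.9632) theta=-11/190 (≈-0.0579)
Rounded to 4 decimal places: x = -6.9632, theta = -0.0579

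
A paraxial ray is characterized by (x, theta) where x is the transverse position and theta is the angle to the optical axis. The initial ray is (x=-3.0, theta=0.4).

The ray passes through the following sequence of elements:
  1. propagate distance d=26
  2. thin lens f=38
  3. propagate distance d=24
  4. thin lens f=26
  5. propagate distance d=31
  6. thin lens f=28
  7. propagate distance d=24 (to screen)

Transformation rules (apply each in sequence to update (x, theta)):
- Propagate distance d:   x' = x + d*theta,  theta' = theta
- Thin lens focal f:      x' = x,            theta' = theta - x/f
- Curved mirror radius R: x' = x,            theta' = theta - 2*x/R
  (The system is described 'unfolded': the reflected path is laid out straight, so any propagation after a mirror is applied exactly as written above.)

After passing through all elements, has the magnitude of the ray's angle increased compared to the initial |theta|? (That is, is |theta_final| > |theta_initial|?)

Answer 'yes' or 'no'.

Initial: x=-3.0000 theta=0.4000
After 1 (propagate distance d=26): x=7.4000 theta=0.4000
After 2 (thin lens f=38): x=7.4000 theta=39/190 (≈0.2053)
After 3 (propagate distance d=24): x=1171/95 (≈12.3263) theta=39/190 (≈0.2053)
After 4 (thin lens f=26): x=1171/95 (≈12.3263) theta=-332/1235 (≈-0.2688)
After 5 (propagate distance d=31): x=4931/1235 (≈3.9927) theta=-332/1235 (≈-0.2688)
After 6 (thin lens f=28): x=4931/1235 (≈3.9927) theta=-14227/34580 (≈-0.4114)
After 7 (propagate distance d=24 (to screen)): x=-10169/1729 (≈-5.8814) theta=-14227/34580 (≈-0.4114)
|theta_initial|=0.4000 |theta_final|=14227/34580 (≈0.4114) -> increased

Answer: yes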